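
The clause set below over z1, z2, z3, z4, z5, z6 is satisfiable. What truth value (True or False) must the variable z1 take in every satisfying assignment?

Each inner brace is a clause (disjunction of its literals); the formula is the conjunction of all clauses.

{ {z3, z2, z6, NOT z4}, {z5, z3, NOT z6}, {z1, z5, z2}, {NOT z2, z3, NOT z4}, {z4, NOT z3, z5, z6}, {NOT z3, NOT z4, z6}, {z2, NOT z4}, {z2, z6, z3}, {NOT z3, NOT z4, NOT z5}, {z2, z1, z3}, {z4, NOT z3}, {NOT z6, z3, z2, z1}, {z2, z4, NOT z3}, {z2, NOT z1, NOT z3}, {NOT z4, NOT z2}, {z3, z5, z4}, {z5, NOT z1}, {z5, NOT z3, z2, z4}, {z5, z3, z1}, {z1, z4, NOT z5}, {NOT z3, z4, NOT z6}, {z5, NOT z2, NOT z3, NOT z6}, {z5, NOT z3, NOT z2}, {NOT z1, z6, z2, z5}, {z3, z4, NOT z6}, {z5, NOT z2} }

Suppose z1 = false.
Branch on z5: set z5 = true.
(z4) alone gives z4 = true.
(z2) alone gives z2 = true.
Now (NOT z2) is unsatisfied and unit — conflict.
Backtrack on z5: now try z5 = false.
(z2) alone gives z2 = true.
Now (NOT z2) is unsatisfied and unit — conflict.
Neither z5 = true nor z5 = false works.
So every satisfying assignment has z1 = True.

True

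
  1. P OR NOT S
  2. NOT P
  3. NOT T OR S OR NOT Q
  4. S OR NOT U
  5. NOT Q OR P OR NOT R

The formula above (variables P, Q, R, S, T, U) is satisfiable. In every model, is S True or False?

Suppose S = true.
Unit clause (P) forces P = true.
Now (NOT P) is unsatisfied and unit — conflict.
So every satisfying assignment has S = False.

False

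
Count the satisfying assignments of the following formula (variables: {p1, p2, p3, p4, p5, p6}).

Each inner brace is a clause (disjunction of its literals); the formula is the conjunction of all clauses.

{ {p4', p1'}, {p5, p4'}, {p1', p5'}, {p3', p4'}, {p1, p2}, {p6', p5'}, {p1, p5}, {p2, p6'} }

There are 2^6 = 64 truth assignments over (p1, p2, p3, p4, p5, p6).
Split on p5. With p5 = 1, the clauses containing p5 are satisfied and p5' drops from the rest; 3 of the 2^5 = 32 assignments to the other variables satisfy what remains.
With p5 = 0, by the same count on the reduced clause set, 6 assignments work.
(One model: p1=F, p2=T, p3=F, p4=F, p5=T, p6=F.)
Total: 3 + 6 = 9.

9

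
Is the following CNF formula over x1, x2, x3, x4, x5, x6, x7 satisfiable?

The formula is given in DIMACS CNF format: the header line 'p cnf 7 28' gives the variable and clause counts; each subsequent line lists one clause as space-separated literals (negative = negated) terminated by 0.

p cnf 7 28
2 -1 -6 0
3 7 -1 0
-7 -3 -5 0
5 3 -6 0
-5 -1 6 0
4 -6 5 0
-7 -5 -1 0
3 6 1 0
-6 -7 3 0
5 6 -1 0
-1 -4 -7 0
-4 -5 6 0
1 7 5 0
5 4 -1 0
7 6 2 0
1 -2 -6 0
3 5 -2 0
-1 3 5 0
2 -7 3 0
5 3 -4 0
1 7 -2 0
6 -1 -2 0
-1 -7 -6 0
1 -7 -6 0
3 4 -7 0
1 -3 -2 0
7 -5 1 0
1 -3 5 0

Try x2 = True.
Try x1 = True.
Unit clause (x6) forces x6 = True.
Unit clause (¬x7) forces x7 = False.
Unit clause (x3) forces x3 = True.
Try x4 = True.
Every clause is now satisfied; x5 is unconstrained.
A satisfying assignment: x1: True,  x2: True,  x3: True,  x4: True,  x5: False,  x6: True,  x7: False.

Satisfiable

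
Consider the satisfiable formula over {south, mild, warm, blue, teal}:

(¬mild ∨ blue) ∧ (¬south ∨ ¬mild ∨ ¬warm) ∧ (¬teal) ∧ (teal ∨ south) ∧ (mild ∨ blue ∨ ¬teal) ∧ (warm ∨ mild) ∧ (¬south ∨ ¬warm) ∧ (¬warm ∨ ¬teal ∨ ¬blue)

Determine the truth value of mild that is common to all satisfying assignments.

Suppose mild = False.
From the singleton clause (¬teal), teal = False.
From the singleton clause (south), south = True.
From the singleton clause (warm), warm = True.
That conflicts with the unit clause (¬warm).
So every satisfying assignment has mild = True.

True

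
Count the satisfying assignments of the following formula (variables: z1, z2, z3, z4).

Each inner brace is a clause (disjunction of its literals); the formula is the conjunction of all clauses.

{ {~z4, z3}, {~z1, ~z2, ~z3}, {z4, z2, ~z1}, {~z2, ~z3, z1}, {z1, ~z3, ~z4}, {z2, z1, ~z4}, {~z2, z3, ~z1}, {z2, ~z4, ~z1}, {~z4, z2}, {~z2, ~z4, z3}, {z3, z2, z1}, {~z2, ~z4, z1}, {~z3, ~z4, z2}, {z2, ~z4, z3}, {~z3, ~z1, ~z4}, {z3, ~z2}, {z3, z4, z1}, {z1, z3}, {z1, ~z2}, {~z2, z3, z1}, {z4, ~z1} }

There are 2^4 = 16 truth assignments over (z1, z2, z3, z4).
Split on z3. With z3 = 1, the clauses containing z3 are satisfied and ~z3 drops from the rest; 1 of the 2^3 = 8 assignments to the other variables satisfy what remains.
With z3 = 0, by the same count on the reduced clause set, 0 assignments work.
(One model: z1=F, z2=F, z3=T, z4=F.)
Total: 1 + 0 = 1.

1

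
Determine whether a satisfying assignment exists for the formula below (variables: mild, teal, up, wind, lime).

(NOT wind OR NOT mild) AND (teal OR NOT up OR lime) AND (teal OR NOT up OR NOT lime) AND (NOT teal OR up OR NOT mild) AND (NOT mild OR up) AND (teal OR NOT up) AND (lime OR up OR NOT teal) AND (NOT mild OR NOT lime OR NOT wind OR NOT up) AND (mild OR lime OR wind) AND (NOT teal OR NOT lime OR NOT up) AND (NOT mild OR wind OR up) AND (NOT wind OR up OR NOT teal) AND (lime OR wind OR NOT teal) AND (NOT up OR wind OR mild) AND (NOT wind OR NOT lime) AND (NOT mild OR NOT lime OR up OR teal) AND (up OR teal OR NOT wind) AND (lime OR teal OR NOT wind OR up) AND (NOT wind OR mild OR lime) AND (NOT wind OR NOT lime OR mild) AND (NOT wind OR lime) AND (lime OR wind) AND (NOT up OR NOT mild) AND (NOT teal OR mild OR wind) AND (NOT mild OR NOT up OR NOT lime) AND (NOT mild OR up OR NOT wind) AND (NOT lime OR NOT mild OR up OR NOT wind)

Case wind = false:
(lime) alone gives lime = true.
Case teal = false:
(NOT up) alone gives up = false.
(NOT mild) alone gives mild = false.
Every clause now holds.
A satisfying assignment: mild=false, teal=false, up=false, wind=false, lime=true.

Satisfiable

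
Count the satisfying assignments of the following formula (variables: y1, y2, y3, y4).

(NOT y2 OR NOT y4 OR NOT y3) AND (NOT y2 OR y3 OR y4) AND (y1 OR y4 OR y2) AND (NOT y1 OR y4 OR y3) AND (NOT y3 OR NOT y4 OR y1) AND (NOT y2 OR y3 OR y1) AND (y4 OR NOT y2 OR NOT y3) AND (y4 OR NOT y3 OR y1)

There are 2^4 = 16 truth assignments over (y1, y2, y3, y4).
Split on y1. With y1 = true, the clauses containing y1 are satisfied and NOT y1 drops from the rest; 4 of the 2^3 = 8 assignments to the other variables satisfy what remains.
With y1 = false, by the same count on the reduced clause set, 1 assignment works.
(One model: y1=F, y2=F, y3=F, y4=T.)
Total: 4 + 1 = 5.

5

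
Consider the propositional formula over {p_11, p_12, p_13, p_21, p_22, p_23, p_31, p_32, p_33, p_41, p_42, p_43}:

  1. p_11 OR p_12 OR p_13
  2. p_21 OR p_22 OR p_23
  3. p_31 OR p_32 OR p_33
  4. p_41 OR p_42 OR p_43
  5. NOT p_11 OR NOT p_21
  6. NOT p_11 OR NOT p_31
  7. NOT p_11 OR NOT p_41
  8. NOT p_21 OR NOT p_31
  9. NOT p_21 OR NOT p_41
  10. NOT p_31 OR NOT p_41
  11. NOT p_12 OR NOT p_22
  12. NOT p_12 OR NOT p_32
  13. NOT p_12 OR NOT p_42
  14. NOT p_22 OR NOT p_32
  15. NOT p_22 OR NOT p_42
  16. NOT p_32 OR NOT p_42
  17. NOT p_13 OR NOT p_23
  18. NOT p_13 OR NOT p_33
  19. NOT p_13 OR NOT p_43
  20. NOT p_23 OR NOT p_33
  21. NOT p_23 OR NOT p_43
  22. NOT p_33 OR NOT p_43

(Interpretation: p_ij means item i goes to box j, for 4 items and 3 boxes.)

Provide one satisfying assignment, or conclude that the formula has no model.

UNSATISFIABLE

Suppose p_11 = false.
Suppose p_12 = true.
From the singleton clause (NOT p_22), p_22 = false.
From the singleton clause (NOT p_32), p_32 = false.
From the singleton clause (NOT p_42), p_42 = false.
Suppose p_21 = true.
From the singleton clause (NOT p_31), p_31 = false.
From the singleton clause (p_33), p_33 = true.
From the singleton clause (NOT p_41), p_41 = false.
From the singleton clause (p_43), p_43 = true.
Now (NOT p_43) is unsatisfied and unit — conflict.
Backtrack on p_21: now try p_21 = false.
From the singleton clause (p_23), p_23 = true.
From the singleton clause (NOT p_13), p_13 = false.
From the singleton clause (NOT p_33), p_33 = false.
From the singleton clause (p_31), p_31 = true.
From the singleton clause (NOT p_41), p_41 = false.
From the singleton clause (p_43), p_43 = true.
Now (NOT p_43) is unsatisfied and unit — conflict.
Neither p_21 = true nor p_21 = false works.
Backtrack on p_12: now try p_12 = false.
From the singleton clause (p_13), p_13 = true.
From the singleton clause (NOT p_23), p_23 = false.
From the singleton clause (NOT p_33), p_33 = false.
From the singleton clause (NOT p_43), p_43 = false.
Suppose p_21 = true.
From the singleton clause (NOT p_31), p_31 = false.
From the singleton clause (p_32), p_32 = true.
From the singleton clause (NOT p_41), p_41 = false.
From the singleton clause (p_42), p_42 = true.
Now (NOT p_42) is unsatisfied and unit — conflict.
Backtrack on p_21: now try p_21 = false.
From the singleton clause (p_22), p_22 = true.
From the singleton clause (NOT p_32), p_32 = false.
From the singleton clause (p_31), p_31 = true.
From the singleton clause (NOT p_41), p_41 = false.
From the singleton clause (p_42), p_42 = true.
Now (NOT p_42) is unsatisfied and unit — conflict.
Neither p_21 = true nor p_21 = false works.
Neither p_12 = true nor p_12 = false works.
Backtrack on p_11: now try p_11 = true.
From the singleton clause (NOT p_21), p_21 = false.
From the singleton clause (NOT p_31), p_31 = false.
From the singleton clause (NOT p_41), p_41 = false.
Suppose p_22 = true.
From the singleton clause (NOT p_12), p_12 = false.
From the singleton clause (NOT p_32), p_32 = false.
From the singleton clause (p_33), p_33 = true.
From the singleton clause (NOT p_42), p_42 = false.
From the singleton clause (p_43), p_43 = true.
Now (NOT p_43) is unsatisfied and unit — conflict.
Backtrack on p_22: now try p_22 = false.
From the singleton clause (p_23), p_23 = true.
From the singleton clause (NOT p_13), p_13 = false.
From the singleton clause (NOT p_33), p_33 = false.
From the singleton clause (p_32), p_32 = true.
From the singleton clause (NOT p_12), p_12 = false.
From the singleton clause (NOT p_42), p_42 = false.
From the singleton clause (p_43), p_43 = true.
Now (NOT p_43) is unsatisfied and unit — conflict.
Neither p_22 = true nor p_22 = false works.
Neither p_11 = true nor p_11 = false works.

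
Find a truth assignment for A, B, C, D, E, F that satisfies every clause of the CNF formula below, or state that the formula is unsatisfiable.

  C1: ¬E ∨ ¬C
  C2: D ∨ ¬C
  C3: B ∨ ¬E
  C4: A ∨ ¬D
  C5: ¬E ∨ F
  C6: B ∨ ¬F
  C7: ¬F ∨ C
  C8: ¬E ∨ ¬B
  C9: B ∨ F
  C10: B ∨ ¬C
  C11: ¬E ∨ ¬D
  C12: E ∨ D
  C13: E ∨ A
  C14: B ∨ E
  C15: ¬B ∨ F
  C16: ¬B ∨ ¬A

Case E = False:
The clause (D) is unit, so D = True.
The clause (A) is unit, so A = True.
The clause (B) is unit, so B = True.
Now (¬B) is unsatisfied and unit — conflict.
That branch fails; take E = True instead.
The clause (¬C) is unit, so C = False.
The clause (B) is unit, so B = True.
Now (¬B) is unsatisfied and unit — conflict.
Both values of E lead to a conflict.

UNSATISFIABLE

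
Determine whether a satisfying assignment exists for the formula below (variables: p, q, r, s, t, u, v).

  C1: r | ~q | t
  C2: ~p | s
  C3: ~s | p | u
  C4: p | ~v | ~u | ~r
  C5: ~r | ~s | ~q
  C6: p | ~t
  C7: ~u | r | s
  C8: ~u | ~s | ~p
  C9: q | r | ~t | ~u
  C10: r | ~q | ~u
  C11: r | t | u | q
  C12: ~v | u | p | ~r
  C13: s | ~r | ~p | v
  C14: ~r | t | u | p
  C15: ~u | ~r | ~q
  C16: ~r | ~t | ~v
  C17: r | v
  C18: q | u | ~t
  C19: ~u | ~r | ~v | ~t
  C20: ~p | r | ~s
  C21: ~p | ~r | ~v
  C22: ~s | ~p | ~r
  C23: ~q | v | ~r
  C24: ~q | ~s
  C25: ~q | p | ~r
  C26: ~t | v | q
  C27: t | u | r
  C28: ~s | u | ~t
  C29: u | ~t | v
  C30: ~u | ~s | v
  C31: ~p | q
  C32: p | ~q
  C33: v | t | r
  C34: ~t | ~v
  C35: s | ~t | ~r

Yes, satisfiable

Suppose p = 0.
Unit clause (~t) forces t = 0.
Unit clause (~q) forces q = 0.
Suppose s = 1.
Unit clause (u) forces u = 1.
Unit clause (v) forces v = 1.
Unit clause (~r) forces r = 0.
All clauses are satisfied.
A satisfying assignment: p=0,  q=0,  r=0,  s=1,  t=0,  u=1,  v=1.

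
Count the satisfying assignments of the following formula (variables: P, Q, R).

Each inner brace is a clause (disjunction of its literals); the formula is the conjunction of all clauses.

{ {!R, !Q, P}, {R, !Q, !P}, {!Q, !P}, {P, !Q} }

There are 2^3 = 8 truth assignments over (P, Q, R).
Split on Q. With Q = true, the clauses containing Q are satisfied and !Q drops from the rest; 0 of the 2^2 = 4 assignments to the other variables satisfy what remains.
With Q = false, by the same count on the reduced clause set, 4 assignments work.
Total: 0 + 4 = 4.

4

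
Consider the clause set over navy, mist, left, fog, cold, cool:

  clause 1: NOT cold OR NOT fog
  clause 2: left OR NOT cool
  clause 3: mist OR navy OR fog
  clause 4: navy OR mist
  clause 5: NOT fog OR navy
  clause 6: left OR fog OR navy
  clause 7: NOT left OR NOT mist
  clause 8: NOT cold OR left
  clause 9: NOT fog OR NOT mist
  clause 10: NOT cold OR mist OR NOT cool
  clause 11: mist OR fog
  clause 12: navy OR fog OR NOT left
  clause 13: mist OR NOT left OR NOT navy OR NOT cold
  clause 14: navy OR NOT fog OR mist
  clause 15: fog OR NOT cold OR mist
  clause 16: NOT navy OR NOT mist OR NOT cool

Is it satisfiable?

Try cold = false.
Try left = false.
The clause (NOT cool) is unit, so cool = false.
Try navy = true.
Try fog = false.
The clause (mist) is unit, so mist = true.
This assignment satisfies each clause.
A satisfying assignment: navy=true,  mist=true,  left=false,  fog=false,  cold=false,  cool=false.

Satisfiable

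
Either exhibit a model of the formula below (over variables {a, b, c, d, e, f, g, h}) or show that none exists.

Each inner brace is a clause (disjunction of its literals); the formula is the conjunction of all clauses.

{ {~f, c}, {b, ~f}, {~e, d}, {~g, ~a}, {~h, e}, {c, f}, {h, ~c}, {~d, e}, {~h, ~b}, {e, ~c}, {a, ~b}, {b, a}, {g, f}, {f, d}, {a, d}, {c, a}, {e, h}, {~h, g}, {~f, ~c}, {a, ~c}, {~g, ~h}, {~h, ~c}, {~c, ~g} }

Suppose f = 0.
Unit clause (c) forces c = 1.
Unit clause (h) forces h = 1.
That conflicts with the unit clause (~h).
So f must be the other value — set f = 1.
Unit clause (c) forces c = 1.
That conflicts with the unit clause (~c).
Neither f = 1 nor f = 0 works.

UNSATISFIABLE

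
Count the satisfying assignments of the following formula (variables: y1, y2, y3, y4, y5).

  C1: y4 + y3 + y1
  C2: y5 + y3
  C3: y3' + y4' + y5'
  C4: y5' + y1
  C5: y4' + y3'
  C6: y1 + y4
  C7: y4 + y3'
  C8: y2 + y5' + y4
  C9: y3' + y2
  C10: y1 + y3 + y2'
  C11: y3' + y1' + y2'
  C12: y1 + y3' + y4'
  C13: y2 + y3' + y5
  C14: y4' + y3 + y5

There are 2^5 = 32 truth assignments over (y1, y2, y3, y4, y5).
Split on y3. With y3 = 1, the clauses containing y3 are satisfied and y3' drops from the rest; 0 of the 2^4 = 16 assignments to the other variables satisfy what remains.
With y3 = 0, by the same count on the reduced clause set, 3 assignments work.
(One model: y1=T, y2=F, y3=F, y4=T, y5=T.)
Total: 0 + 3 = 3.

3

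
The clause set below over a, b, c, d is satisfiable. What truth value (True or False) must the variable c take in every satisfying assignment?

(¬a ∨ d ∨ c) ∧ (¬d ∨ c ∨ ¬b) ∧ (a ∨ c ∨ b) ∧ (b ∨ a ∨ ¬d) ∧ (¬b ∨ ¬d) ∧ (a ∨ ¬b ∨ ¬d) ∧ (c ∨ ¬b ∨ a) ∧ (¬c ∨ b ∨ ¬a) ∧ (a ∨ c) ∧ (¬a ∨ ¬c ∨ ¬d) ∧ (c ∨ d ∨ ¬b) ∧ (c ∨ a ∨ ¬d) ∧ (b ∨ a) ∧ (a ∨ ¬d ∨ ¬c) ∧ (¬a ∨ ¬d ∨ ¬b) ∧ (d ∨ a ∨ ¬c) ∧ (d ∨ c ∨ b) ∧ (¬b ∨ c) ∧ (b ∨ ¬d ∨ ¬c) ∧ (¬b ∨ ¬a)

Suppose c = True.
Case b = False:
The clause (¬a) is unit, so a = False.
That conflicts with the unit clause (a).
So b must be the other value — set b = True.
The clause (¬d) is unit, so d = False.
The clause (a) is unit, so a = True.
That conflicts with the unit clause (¬a).
Both values of b lead to a conflict.
So every satisfying assignment has c = False.

False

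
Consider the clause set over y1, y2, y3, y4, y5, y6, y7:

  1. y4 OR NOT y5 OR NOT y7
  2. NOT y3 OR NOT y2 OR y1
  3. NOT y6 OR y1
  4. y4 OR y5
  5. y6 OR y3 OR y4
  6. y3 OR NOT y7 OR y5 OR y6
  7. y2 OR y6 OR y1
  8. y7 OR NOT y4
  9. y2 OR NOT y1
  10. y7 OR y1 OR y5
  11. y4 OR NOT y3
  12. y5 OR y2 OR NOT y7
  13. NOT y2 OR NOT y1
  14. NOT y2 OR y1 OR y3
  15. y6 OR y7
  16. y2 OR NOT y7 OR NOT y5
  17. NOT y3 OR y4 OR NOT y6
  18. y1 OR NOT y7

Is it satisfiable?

Branch on y6: set y6 = false.
The clause (y7) is unit, so y7 = true.
The clause (y1) is unit, so y1 = true.
The clause (y2) is unit, so y2 = true.
That conflicts with the unit clause (NOT y2).
That branch fails; take y6 = true instead.
The clause (y1) is unit, so y1 = true.
The clause (y2) is unit, so y2 = true.
That conflicts with the unit clause (NOT y2).
Either choice for y6 ends in contradiction.
No assignment satisfies every clause.

No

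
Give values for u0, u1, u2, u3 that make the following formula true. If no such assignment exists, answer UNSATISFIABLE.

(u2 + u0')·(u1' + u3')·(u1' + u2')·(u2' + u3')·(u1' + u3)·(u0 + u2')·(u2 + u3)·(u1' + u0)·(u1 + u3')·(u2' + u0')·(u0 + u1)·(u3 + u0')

UNSATISFIABLE

Branch on u2: set u2 = 1.
The clause (u1') is unit, so u1 = 0.
The clause (u3') is unit, so u3 = 0.
The clause (u0) is unit, so u0 = 1.
Now (u0') is unsatisfied and unit — conflict.
So u2 must be the other value — set u2 = 0.
The clause (u0') is unit, so u0 = 0.
The clause (u3) is unit, so u3 = 1.
The clause (u1') is unit, so u1 = 0.
Now (u1) is unsatisfied and unit — conflict.
Neither u2 = 1 nor u2 = 0 works.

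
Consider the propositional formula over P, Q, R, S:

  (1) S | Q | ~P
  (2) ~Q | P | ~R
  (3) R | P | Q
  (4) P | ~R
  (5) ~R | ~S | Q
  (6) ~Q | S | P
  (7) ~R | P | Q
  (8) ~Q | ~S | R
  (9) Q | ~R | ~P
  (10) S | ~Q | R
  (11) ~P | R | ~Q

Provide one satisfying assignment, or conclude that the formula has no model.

P ↦ 1; Q ↦ 0; R ↦ 0; S ↦ 1

Branch on P: set P = 1.
Branch on S: set S = 1.
Branch on R: set R = 0.
The clause (~Q) is unit, so Q = 0.
All clauses are satisfied.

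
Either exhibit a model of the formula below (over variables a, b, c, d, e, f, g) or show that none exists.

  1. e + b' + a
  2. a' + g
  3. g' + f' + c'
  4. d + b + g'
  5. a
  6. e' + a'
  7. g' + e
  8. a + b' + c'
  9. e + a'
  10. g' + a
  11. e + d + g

The clause (a) is unit, so a = 1.
The clause (g) is unit, so g = 1.
The clause (e') is unit, so e = 0.
But (e) is also a unit clause — contradiction.

UNSATISFIABLE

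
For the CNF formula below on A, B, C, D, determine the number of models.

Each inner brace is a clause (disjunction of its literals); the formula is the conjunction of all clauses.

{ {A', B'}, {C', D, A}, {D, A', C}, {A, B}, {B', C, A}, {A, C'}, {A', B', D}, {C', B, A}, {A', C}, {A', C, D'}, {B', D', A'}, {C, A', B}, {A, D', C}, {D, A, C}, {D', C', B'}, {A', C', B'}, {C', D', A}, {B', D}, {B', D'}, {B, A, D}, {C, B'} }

There are 2^4 = 16 truth assignments over (A, B, C, D).
Check each against the 21 clauses (columns in the order A, B, C, D):
  F F F F  ✗ fails (A + B)
  F F F T  ✗ fails (A + B)
  F F T F  ✗ fails (C' + D + A)
  F F T T  ✗ fails (A + B)
  F T F F  ✗ fails (B' + C + A)
  F T F T  ✗ fails (B' + C + A)
  F T T F  ✗ fails (C' + D + A)
  F T T T  ✗ fails (A + C')
  T F F F  ✗ fails (D + A' + C)
  T F F T  ✗ fails (A' + C)
  T F T F  ✓ satisfies all
  T F T T  ✓ satisfies all
  T T F F  ✗ fails (A' + B')
  T T F T  ✗ fails (A' + B')
  T T T F  ✗ fails (A' + B')
  T T T T  ✗ fails (A' + B')
2 of the 16 rows are models.

2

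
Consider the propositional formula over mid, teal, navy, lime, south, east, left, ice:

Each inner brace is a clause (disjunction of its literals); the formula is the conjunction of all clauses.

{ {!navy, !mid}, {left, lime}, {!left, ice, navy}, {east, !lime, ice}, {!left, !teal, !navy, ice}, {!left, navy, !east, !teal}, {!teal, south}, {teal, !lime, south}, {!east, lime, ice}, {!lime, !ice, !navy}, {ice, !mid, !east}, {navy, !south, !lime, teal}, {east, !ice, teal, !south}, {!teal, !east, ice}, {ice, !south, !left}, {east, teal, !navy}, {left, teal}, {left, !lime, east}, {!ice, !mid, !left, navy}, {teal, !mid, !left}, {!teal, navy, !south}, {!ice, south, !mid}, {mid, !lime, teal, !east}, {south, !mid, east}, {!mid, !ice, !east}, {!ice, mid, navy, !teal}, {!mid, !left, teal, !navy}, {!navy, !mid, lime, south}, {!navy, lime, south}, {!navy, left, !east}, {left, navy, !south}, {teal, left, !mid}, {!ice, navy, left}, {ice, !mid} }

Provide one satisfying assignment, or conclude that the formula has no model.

mid=false,  teal=false,  navy=true,  lime=false,  south=true,  east=true,  left=true,  ice=true

Branch on navy: set navy = true.
(!mid) alone gives mid = false.
Branch on left: set left = true.
Branch on teal: set teal = false.
(east) alone gives east = true.
(!lime) alone gives lime = false.
(ice) alone gives ice = true.
(south) alone gives south = true.
Every clause now holds.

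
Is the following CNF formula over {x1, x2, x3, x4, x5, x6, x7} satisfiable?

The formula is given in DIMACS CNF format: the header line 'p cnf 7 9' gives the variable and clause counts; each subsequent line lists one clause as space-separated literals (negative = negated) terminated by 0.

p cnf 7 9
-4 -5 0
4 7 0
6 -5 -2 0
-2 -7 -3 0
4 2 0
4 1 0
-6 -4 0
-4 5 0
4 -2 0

No, unsatisfiable

Try x4 = False.
The clause (x7) is unit, so x7 = True.
The clause (x2) is unit, so x2 = True.
Now (¬x2) is unsatisfied and unit — conflict.
So x4 must be the other value — set x4 = True.
The clause (¬x5) is unit, so x5 = False.
Now (x5) is unsatisfied and unit — conflict.
Either choice for x4 ends in contradiction.
No assignment satisfies every clause.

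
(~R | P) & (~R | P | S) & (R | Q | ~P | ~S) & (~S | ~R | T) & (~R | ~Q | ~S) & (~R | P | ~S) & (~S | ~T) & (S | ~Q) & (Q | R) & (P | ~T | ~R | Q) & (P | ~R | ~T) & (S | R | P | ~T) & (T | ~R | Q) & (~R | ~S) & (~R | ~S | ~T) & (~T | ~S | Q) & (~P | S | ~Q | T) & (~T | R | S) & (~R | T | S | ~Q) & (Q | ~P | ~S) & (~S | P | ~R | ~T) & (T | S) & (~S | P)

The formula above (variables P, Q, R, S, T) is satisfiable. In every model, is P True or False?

Suppose P = 0.
Unit clause (~R) forces R = 0.
Unit clause (Q) forces Q = 1.
Unit clause (S) forces S = 1.
But (~S) is also a unit clause — contradiction.
So every satisfying assignment has P = True.

True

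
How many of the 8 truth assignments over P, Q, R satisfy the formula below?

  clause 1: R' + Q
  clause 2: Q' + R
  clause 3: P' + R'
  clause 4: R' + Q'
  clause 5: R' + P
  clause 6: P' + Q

1

There are 2^3 = 8 truth assignments over (P, Q, R).
Check each against the 6 clauses (columns in the order P, Q, R):
  F F F  ✓ satisfies all
  F F T  ✗ fails (R' + Q)
  F T F  ✗ fails (Q' + R)
  F T T  ✗ fails (R' + Q')
  T F F  ✗ fails (P' + Q)
  T F T  ✗ fails (R' + Q)
  T T F  ✗ fails (Q' + R)
  T T T  ✗ fails (P' + R')
1 of the 8 rows is a model.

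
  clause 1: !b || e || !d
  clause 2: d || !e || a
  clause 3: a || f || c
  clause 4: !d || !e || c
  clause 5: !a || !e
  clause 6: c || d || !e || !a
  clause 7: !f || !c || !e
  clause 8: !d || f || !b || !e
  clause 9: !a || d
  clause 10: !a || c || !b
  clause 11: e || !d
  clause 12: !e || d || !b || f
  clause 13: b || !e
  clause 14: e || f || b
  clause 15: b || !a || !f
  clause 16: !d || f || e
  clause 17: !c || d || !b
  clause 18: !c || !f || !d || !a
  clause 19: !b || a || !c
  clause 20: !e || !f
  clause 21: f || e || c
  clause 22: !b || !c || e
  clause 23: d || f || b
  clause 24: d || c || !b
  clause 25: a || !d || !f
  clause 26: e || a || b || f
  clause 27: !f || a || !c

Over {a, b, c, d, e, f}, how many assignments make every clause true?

There are 2^6 = 64 truth assignments over (a, b, c, d, e, f).
Split on c. With c = true, the clauses containing c are satisfied and !c drops from the rest; 0 of the 2^5 = 32 assignments to the other variables satisfy what remains.
With c = false, by the same count on the reduced clause set, 1 assignment works.
Total: 0 + 1 = 1.

1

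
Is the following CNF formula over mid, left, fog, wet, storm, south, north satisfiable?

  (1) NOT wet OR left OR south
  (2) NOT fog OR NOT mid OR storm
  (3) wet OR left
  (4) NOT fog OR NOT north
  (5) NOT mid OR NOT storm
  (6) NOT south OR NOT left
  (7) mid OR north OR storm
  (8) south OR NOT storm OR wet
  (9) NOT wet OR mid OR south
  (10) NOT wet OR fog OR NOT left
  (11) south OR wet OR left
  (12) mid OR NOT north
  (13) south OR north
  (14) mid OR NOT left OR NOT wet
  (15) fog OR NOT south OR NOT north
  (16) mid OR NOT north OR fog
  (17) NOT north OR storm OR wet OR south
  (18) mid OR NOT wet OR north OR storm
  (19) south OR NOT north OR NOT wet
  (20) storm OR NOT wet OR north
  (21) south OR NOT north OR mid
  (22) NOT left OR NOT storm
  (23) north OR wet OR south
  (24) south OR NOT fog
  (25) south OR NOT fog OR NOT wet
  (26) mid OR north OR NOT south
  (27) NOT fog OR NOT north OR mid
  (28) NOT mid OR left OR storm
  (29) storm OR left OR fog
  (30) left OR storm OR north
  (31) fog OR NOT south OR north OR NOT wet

No, unsatisfiable

Try wet = true.
Try left = true.
The clause (NOT south) is unit, so south = false.
The clause (mid) is unit, so mid = true.
The clause (NOT storm) is unit, so storm = false.
The clause (NOT fog) is unit, so fog = false.
That conflicts with the unit clause (fog).
Undo left and try left = false.
The clause (south) is unit, so south = true.
Try fog = false.
The clause (NOT north) is unit, so north = false.
That conflicts with the unit clause (north).
Undo fog and try fog = true.
The clause (NOT north) is unit, so north = false.
The clause (storm) is unit, so storm = true.
The clause (NOT mid) is unit, so mid = false.
That conflicts with the unit clause (mid).
Neither fog = true nor fog = false works.
Neither left = true nor left = false works.
Undo wet and try wet = false.
The clause (left) is unit, so left = true.
The clause (NOT south) is unit, so south = false.
The clause (NOT storm) is unit, so storm = false.
The clause (north) is unit, so north = true.
That conflicts with the unit clause (NOT north).
Neither wet = true nor wet = false works.
No assignment satisfies every clause.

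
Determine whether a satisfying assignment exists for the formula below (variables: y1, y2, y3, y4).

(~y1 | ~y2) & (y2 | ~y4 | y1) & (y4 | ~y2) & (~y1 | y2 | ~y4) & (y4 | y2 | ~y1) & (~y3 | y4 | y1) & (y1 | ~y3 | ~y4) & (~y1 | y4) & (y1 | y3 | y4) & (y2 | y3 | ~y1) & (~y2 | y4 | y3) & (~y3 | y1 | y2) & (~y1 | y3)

Yes, satisfiable

Branch on y1: set y1 = 0.
Branch on y2: set y2 = 1.
Unit clause (y4) forces y4 = 1.
Unit clause (~y3) forces y3 = 0.
All clauses are satisfied.
A satisfying assignment: y1=0, y2=1, y3=0, y4=1.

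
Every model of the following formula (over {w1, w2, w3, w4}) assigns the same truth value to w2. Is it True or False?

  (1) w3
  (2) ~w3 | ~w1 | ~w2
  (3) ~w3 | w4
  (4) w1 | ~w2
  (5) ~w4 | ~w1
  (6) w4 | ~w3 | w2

False

Suppose w2 = 1.
The clause (w3) is unit, so w3 = 1.
The clause (~w1) is unit, so w1 = 0.
But (w1) is also a unit clause — contradiction.
So every satisfying assignment has w2 = False.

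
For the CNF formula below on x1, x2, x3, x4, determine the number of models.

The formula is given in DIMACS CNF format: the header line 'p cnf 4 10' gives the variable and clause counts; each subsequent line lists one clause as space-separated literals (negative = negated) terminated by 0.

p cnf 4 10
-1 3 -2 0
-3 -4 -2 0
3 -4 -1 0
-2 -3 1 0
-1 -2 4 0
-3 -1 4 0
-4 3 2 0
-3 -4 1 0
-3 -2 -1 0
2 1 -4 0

There are 2^4 = 16 truth assignments over (x1, x2, x3, x4).
Split on x1. With x1 = True, the clauses containing x1 are satisfied and ¬x1 drops from the rest; 2 of the 2^3 = 8 assignments to the other variables satisfy what remains.
With x1 = False, by the same count on the reduced clause set, 4 assignments work.
(One model: x1=F, x2=F, x3=F, x4=F.)
Total: 2 + 4 = 6.

6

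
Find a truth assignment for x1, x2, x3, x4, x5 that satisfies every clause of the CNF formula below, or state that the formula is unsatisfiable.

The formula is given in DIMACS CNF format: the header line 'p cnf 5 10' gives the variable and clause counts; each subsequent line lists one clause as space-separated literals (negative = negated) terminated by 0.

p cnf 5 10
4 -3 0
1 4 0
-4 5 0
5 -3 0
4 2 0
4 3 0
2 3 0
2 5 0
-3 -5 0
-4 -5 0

UNSATISFIABLE

Branch on x4: set x4 = True.
(x5) alone gives x5 = True.
That conflicts with the unit clause (¬x5).
Backtrack on x4: now try x4 = False.
(¬x3) alone gives x3 = False.
That conflicts with the unit clause (x3).
Either choice for x4 ends in contradiction.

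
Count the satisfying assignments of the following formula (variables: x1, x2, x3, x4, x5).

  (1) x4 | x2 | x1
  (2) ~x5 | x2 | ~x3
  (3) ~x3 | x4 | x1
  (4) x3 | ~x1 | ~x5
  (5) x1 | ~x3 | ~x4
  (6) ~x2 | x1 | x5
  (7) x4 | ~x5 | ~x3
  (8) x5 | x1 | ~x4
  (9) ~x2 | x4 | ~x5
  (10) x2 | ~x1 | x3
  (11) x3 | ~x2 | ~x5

8

There are 2^5 = 32 truth assignments over (x1, x2, x3, x4, x5).
Split on x2. With x2 = 1, the clauses containing x2 are satisfied and ~x2 drops from the rest; 5 of the 2^4 = 16 assignments to the other variables satisfy what remains.
With x2 = 0, by the same count on the reduced clause set, 3 assignments work.
Total: 5 + 3 = 8.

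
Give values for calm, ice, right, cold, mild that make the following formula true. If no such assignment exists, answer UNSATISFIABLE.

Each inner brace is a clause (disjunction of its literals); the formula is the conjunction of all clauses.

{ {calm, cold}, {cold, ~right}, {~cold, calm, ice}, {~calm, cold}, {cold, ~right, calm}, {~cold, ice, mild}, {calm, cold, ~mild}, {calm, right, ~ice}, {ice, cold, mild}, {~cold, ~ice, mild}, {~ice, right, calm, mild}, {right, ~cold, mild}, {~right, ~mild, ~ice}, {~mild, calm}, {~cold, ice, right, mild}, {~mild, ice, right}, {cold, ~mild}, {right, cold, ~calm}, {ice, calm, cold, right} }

Case calm = 1:
The clause (cold) is unit, so cold = 1.
Case ice = 0:
The clause (mild) is unit, so mild = 1.
The clause (right) is unit, so right = 1.
Every clause now holds.

calm: 1, ice: 0, right: 1, cold: 1, mild: 1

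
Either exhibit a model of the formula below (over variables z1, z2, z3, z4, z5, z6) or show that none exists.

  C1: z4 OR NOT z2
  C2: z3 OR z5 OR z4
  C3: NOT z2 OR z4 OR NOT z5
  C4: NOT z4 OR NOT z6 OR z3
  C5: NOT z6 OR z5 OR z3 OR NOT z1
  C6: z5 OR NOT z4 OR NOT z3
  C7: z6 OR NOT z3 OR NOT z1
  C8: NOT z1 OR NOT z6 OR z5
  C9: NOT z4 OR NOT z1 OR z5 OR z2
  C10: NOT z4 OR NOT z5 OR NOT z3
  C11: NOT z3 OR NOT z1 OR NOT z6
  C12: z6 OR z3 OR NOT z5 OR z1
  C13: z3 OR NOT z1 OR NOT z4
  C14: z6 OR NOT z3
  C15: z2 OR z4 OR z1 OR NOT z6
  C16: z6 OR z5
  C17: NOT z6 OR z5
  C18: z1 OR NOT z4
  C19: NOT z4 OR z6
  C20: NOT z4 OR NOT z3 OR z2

Try z4 = false.
The clause (NOT z2) is unit, so z2 = false.
Try z3 = false.
The clause (z5) is unit, so z5 = true.
Try z6 = false.
The clause (z1) is unit, so z1 = true.
All clauses are satisfied.

z1: true,  z2: false,  z3: false,  z4: false,  z5: true,  z6: false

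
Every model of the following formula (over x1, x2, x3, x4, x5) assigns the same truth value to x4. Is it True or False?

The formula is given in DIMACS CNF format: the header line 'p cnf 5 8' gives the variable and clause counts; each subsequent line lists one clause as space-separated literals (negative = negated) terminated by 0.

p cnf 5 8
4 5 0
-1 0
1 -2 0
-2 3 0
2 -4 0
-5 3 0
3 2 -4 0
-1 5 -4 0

Suppose x4 = True.
Unit clause (¬x1) forces x1 = False.
Unit clause (¬x2) forces x2 = False.
But (x2) is also a unit clause — contradiction.
So every satisfying assignment has x4 = False.

False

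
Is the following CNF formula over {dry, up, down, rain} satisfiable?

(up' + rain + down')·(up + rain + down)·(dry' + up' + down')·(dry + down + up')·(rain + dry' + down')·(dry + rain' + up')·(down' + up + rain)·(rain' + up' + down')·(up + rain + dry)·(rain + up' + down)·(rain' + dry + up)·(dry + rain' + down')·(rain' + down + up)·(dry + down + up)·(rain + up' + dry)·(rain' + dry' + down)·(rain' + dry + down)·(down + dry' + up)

Suppose up = 0.
Suppose rain = 1.
(dry) alone gives dry = 1.
(down) alone gives down = 1.
Every clause now holds.
A satisfying assignment: dry: 1; up: 0; down: 1; rain: 1.

Yes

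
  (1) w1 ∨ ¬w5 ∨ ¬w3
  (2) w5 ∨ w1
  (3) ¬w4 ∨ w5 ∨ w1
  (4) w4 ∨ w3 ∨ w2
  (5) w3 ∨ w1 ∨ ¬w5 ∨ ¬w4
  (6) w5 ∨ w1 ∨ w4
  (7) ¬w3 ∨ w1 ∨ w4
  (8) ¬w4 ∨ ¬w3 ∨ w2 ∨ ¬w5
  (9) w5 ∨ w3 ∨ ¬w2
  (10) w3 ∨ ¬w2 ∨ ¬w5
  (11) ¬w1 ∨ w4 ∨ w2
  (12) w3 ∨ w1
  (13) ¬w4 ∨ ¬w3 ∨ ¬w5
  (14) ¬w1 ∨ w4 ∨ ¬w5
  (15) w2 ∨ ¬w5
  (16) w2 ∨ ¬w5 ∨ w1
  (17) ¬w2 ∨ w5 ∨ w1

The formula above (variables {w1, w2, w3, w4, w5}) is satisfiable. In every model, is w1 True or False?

True

Suppose w1 = False.
From the singleton clause (w5), w5 = True.
From the singleton clause (¬w3), w3 = False.
Now (w3) is unsatisfied and unit — conflict.
So every satisfying assignment has w1 = True.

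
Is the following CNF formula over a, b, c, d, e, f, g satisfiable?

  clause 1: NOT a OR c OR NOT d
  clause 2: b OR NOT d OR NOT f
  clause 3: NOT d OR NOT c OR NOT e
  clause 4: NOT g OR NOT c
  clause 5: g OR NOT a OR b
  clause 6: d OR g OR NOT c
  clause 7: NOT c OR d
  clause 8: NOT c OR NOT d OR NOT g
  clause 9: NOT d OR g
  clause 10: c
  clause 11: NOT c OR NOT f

No

From the singleton clause (c), c = true.
From the singleton clause (NOT g), g = false.
From the singleton clause (d), d = true.
But (NOT d) is also a unit clause — contradiction.
No assignment satisfies every clause.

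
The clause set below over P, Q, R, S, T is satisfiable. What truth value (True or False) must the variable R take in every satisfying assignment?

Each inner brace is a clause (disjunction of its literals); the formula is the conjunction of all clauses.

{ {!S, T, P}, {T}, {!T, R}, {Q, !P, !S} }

Suppose R = false.
From the singleton clause (T), T = true.
That conflicts with the unit clause (!T).
So every satisfying assignment has R = True.

True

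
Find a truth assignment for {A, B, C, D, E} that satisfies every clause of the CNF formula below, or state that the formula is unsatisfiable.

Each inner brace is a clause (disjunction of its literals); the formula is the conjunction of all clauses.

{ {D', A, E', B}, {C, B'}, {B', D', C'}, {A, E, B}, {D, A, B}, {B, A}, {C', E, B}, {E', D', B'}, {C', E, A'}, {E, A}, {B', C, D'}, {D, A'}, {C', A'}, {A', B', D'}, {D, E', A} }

Try C = 0.
The clause (B') is unit, so B = 0.
The clause (A) is unit, so A = 1.
The clause (D) is unit, so D = 1.
No clause remains; E is free.

A ↦ 1, B ↦ 0, C ↦ 0, D ↦ 1, E ↦ 1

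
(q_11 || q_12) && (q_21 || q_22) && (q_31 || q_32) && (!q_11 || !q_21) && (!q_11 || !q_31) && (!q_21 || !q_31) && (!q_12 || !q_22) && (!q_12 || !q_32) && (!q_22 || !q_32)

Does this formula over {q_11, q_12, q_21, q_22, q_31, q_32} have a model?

Branch on q_11: set q_11 = true.
The clause (!q_21) is unit, so q_21 = false.
The clause (q_22) is unit, so q_22 = true.
The clause (!q_31) is unit, so q_31 = false.
The clause (q_32) is unit, so q_32 = true.
That conflicts with the unit clause (!q_32).
Undo q_11 and try q_11 = false.
The clause (q_12) is unit, so q_12 = true.
The clause (!q_22) is unit, so q_22 = false.
The clause (q_21) is unit, so q_21 = true.
The clause (!q_31) is unit, so q_31 = false.
The clause (q_32) is unit, so q_32 = true.
That conflicts with the unit clause (!q_32).
Either choice for q_11 ends in contradiction.
No assignment satisfies every clause.

Unsatisfiable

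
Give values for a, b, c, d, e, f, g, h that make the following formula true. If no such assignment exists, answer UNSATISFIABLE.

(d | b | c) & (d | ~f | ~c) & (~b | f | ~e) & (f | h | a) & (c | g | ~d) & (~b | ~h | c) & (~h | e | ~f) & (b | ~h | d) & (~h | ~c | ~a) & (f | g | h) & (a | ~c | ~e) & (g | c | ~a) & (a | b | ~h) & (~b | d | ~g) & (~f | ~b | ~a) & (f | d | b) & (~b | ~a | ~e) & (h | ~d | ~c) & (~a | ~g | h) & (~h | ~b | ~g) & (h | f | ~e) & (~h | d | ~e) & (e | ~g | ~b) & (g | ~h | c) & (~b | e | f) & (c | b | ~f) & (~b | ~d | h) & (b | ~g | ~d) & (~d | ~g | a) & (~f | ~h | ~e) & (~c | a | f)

Suppose d = 0.
Suppose b = 1.
Unit clause (~g) forces g = 0.
Suppose f = 1.
Unit clause (~c) forces c = 0.
Unit clause (~h) forces h = 0.
Unit clause (~a) forces a = 0.
Every clause is now satisfied; e is unconstrained.

a=0,  b=1,  c=0,  d=0,  e=0,  f=1,  g=0,  h=0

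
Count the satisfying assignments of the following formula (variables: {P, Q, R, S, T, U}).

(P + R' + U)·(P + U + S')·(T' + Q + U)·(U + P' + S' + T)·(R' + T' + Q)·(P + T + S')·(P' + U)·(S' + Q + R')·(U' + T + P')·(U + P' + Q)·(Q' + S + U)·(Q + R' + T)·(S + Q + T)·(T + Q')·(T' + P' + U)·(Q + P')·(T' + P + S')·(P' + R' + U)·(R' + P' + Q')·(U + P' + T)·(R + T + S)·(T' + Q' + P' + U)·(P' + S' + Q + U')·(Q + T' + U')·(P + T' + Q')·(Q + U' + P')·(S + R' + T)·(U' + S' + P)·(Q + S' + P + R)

2

There are 2^6 = 64 truth assignments over (P, Q, R, S, T, U).
Split on R. With R = 1, the clauses containing R are satisfied and R' drops from the rest; 0 of the 2^5 = 32 assignments to the other variables satisfy what remains.
With R = 0, by the same count on the reduced clause set, 2 assignments work.
(One model: P=T, Q=T, R=F, S=F, T=T, U=T.)
Total: 0 + 2 = 2.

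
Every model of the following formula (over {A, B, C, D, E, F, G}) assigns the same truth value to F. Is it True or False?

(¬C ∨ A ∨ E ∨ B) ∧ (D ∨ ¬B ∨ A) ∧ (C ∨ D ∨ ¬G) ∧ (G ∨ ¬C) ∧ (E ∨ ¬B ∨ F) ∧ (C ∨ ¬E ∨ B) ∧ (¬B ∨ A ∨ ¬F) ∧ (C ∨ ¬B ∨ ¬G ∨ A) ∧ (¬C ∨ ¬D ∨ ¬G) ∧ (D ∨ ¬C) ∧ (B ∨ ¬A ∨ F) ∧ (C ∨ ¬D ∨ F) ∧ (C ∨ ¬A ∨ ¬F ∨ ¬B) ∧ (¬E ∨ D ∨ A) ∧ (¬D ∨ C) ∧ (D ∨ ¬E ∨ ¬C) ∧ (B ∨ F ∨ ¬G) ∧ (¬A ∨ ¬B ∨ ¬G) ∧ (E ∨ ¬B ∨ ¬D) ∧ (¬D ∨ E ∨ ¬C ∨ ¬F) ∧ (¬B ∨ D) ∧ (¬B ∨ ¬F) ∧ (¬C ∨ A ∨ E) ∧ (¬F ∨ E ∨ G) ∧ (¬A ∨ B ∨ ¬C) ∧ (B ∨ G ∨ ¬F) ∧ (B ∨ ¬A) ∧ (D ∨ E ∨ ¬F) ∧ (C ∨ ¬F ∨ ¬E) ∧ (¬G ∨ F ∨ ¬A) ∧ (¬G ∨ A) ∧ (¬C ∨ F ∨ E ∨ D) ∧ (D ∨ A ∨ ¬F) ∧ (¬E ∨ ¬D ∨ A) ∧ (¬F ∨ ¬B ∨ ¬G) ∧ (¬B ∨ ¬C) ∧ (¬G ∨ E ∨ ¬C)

Suppose F = True.
Unit clause (¬B) forces B = False.
Unit clause (G) forces G = True.
Unit clause (¬A) forces A = False.
But (A) is also a unit clause — contradiction.
So every satisfying assignment has F = False.

False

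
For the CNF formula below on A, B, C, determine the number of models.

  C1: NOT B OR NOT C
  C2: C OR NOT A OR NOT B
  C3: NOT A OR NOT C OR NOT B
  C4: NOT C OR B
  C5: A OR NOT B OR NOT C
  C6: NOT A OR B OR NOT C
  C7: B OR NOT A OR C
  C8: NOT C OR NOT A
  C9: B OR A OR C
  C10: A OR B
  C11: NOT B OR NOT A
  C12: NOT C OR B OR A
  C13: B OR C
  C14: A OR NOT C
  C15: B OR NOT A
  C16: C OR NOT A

1

There are 2^3 = 8 truth assignments over (A, B, C).
Check each against the 16 clauses (columns in the order A, B, C):
  F F F  ✗ fails (B OR A OR C)
  F F T  ✗ fails (NOT C OR B)
  F T F  ✓ satisfies all
  F T T  ✗ fails (NOT B OR NOT C)
  T F F  ✗ fails (B OR NOT A OR C)
  T F T  ✗ fails (NOT C OR B)
  T T F  ✗ fails (C OR NOT A OR NOT B)
  T T T  ✗ fails (NOT B OR NOT C)
1 of the 8 rows is a model.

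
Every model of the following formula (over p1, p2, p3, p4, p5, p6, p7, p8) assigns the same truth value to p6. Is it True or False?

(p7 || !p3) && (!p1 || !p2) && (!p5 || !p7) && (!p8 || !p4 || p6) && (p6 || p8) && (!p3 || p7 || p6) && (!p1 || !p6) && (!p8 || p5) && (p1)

Suppose p6 = true.
(!p1) alone gives p1 = false.
That conflicts with the unit clause (p1).
So every satisfying assignment has p6 = False.

False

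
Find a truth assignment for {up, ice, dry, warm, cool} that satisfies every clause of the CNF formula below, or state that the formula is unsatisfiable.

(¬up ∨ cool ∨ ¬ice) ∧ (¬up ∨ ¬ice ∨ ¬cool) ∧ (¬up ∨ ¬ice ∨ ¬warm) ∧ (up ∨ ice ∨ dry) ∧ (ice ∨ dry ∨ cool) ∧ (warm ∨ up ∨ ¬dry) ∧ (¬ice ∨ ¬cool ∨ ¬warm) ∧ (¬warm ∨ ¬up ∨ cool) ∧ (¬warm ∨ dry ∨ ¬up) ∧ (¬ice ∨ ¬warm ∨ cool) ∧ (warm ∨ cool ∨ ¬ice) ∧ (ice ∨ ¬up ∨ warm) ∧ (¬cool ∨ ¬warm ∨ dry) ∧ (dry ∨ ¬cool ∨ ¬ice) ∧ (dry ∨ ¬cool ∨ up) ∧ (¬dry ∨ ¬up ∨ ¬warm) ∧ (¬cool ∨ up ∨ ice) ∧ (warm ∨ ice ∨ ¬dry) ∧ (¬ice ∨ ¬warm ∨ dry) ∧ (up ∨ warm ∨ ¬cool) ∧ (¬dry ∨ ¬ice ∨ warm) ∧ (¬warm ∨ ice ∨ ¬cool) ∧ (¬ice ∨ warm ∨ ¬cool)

Suppose up = False.
Suppose ice = False.
The clause (dry) is unit, so dry = True.
The clause (warm) is unit, so warm = True.
The clause (¬cool) is unit, so cool = False.
All clauses are satisfied.

up=False; ice=False; dry=True; warm=True; cool=False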